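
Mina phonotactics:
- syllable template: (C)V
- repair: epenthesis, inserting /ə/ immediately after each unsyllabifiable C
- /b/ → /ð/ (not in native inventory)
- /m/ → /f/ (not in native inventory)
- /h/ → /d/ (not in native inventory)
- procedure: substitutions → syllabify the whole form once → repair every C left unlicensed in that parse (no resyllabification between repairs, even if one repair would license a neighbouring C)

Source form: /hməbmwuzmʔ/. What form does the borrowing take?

Substitution: /h/ → /d/, /m/ → /f/, /b/ → /ð/, giving /dfəðfwuzfʔ/.
The consonants /d/, /ð/, /f/, /z/, /f/, /ʔ/ cannot be parsed into a legal (C)V syllable (no codas are permitted; onsets are limited to one consonant).
Inserting the epenthetic vowel yields /d/ → /də/, /ð/ → /ðə/, /f/ → /fə/, /z/ → /zə/, /f/ → /fə/, /ʔ/ → /ʔə/.

dəfəðəfəwuzəfəʔə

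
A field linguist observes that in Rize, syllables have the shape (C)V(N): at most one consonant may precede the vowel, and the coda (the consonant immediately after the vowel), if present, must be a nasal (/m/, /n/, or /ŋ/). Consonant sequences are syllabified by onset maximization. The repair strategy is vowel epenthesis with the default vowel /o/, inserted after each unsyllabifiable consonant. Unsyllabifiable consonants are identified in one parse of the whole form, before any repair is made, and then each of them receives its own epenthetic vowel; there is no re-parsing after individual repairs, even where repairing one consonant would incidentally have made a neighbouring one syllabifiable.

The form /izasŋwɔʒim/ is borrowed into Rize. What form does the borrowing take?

Under (C)V(N), the unsyllabifiable consonants are /s/, /ŋ/ (only a nasal (/m/, /n/, or /ŋ/) is licensed in coda position; onsets are limited to one consonant).
Epenthesis after each stranded consonant: /s/ → /so/, /ŋ/ → /ŋo/.

izasoŋowɔʒim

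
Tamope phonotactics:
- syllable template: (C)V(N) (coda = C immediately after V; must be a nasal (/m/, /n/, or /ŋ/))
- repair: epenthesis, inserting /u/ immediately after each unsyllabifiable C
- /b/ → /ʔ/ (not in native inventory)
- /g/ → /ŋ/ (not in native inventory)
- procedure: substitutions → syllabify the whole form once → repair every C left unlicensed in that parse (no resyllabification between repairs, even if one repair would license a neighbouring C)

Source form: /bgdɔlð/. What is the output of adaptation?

ʔuŋudɔluðu

Substitution: /b/ → /ʔ/, /g/ → /ŋ/, giving /ʔŋdɔlð/.
Syllabifying with onset maximization leaves /ʔ/, /ŋ/, /l/, /ð/ stranded (only a nasal (/m/, /n/, or /ŋ/) is licensed in coda position; onsets are limited to one consonant).
Epenthesis after each stranded consonant: /ʔ/ → /ʔu/, /ŋ/ → /ŋu/, /l/ → /lu/, /ð/ → /ðu/.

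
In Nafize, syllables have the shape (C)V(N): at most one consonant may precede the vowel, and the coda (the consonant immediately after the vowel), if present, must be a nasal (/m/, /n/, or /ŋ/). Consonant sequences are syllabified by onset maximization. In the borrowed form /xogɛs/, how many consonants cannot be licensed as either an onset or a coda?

1

The consonants /s/ cannot be parsed into a legal (C)V(N) syllable (only a nasal (/m/, /n/, or /ŋ/) is licensed in coda position; onsets are limited to one consonant).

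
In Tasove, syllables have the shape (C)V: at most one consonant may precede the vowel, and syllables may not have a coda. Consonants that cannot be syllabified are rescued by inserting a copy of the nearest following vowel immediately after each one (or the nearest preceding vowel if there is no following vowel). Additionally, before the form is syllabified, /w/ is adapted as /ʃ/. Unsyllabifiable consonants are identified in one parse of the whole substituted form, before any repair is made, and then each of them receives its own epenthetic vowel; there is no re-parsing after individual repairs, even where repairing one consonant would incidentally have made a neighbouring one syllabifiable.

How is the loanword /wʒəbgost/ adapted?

Substitution: /w/ → /ʃ/, giving /ʃʒəbgost/.
The consonants /ʃ/, /b/, /s/, /t/ cannot be parsed into a legal (C)V syllable (no codas are permitted; onsets are limited to one consonant).
Inserting the epenthetic vowel yields /ʃ/ → /ʃə/, /b/ → /bo/, /s/ → /so/, /t/ → /to/.

ʃəʒəbogosoto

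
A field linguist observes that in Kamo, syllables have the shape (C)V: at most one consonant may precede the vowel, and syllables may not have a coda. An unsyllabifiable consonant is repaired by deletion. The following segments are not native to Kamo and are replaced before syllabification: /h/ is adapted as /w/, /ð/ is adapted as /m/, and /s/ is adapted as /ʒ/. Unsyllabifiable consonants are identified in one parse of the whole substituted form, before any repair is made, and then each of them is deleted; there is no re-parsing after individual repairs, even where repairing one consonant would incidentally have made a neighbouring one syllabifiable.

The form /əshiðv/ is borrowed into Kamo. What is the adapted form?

əwi

Substitution: /s/ → /ʒ/, /h/ → /w/, /ð/ → /m/, giving /əʒwimv/.
Under (C)V, the unsyllabifiable consonants are /ʒ/, /m/, /v/ (no codas are permitted; onsets are limited to one consonant).
Each unlicensed consonant is deleted: /ʒ/, /m/, /v/.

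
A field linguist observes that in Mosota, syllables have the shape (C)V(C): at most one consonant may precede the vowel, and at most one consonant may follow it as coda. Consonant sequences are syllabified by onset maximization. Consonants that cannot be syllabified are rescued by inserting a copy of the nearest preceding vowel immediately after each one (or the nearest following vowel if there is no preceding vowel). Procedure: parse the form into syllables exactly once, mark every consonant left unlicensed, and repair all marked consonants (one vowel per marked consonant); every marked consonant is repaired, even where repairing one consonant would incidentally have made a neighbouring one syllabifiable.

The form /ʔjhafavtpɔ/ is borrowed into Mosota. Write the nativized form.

Under (C)V(C), the unsyllabifiable consonants are /ʔ/, /j/, /t/ (at most one coda consonant is licensed; onsets are limited to one consonant).
Inserting the epenthetic vowel yields /ʔ/ → /ʔa/, /j/ → /ja/, /t/ → /ta/.

ʔajahafavtapɔ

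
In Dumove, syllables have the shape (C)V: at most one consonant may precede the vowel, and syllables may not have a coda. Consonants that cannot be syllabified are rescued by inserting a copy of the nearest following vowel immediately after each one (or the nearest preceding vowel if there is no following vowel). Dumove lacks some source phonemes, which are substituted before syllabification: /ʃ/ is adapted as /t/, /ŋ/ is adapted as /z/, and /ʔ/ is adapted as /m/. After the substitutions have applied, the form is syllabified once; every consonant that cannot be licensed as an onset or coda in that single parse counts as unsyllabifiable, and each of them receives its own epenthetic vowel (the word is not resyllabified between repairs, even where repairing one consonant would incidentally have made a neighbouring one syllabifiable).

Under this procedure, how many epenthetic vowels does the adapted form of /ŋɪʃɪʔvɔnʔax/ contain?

After substitution the input is /zɪtɪmvɔnmax/.
The unsyllabifiable consonants are /m/, /n/, /x/; each receives one epenthetic vowel.

3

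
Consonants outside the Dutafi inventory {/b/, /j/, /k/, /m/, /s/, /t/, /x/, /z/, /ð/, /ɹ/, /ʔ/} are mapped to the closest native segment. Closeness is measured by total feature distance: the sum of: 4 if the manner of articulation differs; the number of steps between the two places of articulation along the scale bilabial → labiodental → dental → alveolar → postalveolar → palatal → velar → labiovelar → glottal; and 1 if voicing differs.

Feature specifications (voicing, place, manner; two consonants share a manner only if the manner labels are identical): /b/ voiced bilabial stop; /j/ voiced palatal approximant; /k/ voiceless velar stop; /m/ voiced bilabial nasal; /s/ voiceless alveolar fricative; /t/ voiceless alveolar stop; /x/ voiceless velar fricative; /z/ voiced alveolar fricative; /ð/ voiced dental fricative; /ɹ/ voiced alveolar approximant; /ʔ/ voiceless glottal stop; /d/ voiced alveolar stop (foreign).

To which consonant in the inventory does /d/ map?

/t/ is closest: same manner (stop), place distance 0 (alveolar→alveolar), voicing differs (+1); total 1. Next closest is /b/ at distance 3.

t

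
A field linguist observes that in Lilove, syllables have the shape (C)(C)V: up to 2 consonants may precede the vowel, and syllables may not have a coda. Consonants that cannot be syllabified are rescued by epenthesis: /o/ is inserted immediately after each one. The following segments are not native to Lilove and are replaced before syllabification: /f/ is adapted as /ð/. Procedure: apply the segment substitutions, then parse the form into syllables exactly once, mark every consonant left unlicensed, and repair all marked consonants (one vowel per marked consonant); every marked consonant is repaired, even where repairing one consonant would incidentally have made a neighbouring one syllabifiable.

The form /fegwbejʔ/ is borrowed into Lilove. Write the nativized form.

ðegowbejoʔo

Substitution: /f/ → /ð/, giving /ðegwbejʔ/.
The consonants /g/, /j/, /ʔ/ cannot be parsed into a legal (C)(C)V syllable (no codas are permitted; onsets may contain at most 2 consonants).
Each unlicensed consonant becomes the onset of a new syllable: /g/ → /go/, /j/ → /jo/, /ʔ/ → /ʔo/.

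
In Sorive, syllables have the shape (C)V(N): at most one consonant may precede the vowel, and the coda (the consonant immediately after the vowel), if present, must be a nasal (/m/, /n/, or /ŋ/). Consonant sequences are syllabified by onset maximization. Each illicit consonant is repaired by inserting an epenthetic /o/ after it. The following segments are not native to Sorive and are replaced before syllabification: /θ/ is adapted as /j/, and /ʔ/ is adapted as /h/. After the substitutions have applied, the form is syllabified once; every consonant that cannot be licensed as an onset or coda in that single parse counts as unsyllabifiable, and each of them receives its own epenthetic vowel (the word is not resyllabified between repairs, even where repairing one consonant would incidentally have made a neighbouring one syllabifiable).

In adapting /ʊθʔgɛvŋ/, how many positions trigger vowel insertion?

4

After substitution the input is /ʊjhgɛvŋ/.
The unsyllabifiable consonants are /j/, /h/, /v/, /ŋ/; each receives one epenthetic vowel.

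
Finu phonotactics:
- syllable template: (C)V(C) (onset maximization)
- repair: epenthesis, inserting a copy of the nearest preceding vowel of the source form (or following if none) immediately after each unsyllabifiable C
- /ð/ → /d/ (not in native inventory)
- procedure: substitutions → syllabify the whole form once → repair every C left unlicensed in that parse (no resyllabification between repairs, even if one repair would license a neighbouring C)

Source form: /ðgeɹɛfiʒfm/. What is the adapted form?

Substitution: /ð/ → /d/, giving /dgeɹɛfiʒfm/.
Under (C)V(C), the unsyllabifiable consonants are /d/, /f/, /m/ (at most one coda consonant is licensed; onsets are limited to one consonant).
Each unlicensed consonant becomes the onset of a new syllable: /d/ → /de/, /f/ → /fi/, /m/ → /mi/.

degeɹɛfiʒfimi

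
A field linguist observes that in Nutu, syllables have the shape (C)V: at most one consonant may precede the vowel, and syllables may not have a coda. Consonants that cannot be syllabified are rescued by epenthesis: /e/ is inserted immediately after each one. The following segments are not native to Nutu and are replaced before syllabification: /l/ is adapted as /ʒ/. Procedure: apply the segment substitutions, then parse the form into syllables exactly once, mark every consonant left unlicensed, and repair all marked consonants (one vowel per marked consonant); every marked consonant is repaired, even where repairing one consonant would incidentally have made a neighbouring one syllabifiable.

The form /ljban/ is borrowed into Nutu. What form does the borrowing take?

ʒejebane

Substitution: /l/ → /ʒ/, giving /ʒjban/.
Under (C)V, the unsyllabifiable consonants are /ʒ/, /j/, /n/ (no codas are permitted; onsets are limited to one consonant).
Each unlicensed consonant becomes the onset of a new syllable: /ʒ/ → /ʒe/, /j/ → /je/, /n/ → /ne/.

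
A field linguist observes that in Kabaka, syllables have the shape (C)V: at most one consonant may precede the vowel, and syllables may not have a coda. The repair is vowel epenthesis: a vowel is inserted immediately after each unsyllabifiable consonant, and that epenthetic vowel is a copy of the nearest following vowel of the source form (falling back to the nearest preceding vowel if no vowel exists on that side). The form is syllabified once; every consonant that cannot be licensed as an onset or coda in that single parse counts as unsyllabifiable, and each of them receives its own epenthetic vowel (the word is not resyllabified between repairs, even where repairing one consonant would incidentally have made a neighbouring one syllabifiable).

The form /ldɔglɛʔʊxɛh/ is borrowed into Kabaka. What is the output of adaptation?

Under (C)V, the unsyllabifiable consonants are /l/, /g/, /h/ (no codas are permitted; onsets are limited to one consonant).
Epenthesis after each stranded consonant: /l/ → /lɔ/, /g/ → /gɛ/, /h/ → /hɛ/.

lɔdɔgɛlɛʔʊxɛhɛ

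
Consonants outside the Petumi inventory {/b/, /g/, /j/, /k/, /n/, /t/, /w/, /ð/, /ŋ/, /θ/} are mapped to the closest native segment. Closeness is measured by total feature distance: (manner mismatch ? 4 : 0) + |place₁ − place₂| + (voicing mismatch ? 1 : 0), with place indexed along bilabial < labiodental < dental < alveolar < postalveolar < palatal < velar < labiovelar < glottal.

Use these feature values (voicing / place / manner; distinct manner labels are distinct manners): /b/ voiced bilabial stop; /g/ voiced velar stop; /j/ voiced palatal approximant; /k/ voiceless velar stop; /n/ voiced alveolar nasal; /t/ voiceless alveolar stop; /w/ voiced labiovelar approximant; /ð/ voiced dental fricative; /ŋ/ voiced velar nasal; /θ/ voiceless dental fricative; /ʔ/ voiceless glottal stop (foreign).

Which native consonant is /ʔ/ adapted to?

k

/k/ is closest: same manner (stop), place distance 2 (glottal→velar), same voicing; total 2. Next closest is /g/ at distance 3.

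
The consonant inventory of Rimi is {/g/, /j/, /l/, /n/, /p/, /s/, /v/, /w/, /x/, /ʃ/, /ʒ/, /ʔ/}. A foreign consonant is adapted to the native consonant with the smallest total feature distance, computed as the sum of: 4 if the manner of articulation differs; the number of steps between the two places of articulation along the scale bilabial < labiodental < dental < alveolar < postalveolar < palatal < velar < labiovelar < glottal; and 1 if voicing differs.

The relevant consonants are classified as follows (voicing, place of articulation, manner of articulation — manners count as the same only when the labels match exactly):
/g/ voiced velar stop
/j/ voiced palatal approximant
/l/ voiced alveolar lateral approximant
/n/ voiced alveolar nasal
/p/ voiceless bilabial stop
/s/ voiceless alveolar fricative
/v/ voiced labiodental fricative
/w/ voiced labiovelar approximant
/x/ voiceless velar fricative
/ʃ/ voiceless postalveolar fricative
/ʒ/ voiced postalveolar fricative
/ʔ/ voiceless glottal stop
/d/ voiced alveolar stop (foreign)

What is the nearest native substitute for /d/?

g

/g/ is closest: same manner (stop), place distance 3 (alveolar→velar), same voicing; total 3. Next closest is /l/ at distance 4.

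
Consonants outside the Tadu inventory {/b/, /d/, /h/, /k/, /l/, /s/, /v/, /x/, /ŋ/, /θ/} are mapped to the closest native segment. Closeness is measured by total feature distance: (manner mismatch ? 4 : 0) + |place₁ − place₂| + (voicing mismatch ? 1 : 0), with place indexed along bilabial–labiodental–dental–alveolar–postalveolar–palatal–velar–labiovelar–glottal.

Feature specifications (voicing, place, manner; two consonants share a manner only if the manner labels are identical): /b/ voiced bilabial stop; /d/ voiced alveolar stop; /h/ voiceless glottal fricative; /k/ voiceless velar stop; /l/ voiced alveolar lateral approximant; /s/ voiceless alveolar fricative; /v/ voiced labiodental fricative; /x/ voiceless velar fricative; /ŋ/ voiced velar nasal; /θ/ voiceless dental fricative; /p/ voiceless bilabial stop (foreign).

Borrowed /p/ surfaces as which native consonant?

/b/ is closest: same manner (stop), place distance 0 (bilabial→bilabial), voicing differs (+1); total 1. Next closest is /d/ at distance 4.

b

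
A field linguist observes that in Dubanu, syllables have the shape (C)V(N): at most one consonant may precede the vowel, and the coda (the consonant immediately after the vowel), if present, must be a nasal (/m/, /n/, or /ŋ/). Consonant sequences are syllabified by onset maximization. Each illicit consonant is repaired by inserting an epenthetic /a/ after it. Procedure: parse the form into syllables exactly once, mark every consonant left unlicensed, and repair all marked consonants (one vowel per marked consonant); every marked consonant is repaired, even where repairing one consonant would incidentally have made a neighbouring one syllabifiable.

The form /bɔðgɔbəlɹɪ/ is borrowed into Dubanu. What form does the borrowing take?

bɔðagɔbəlaɹɪ

Under (C)V(N), the unsyllabifiable consonants are /ð/, /l/ (only a nasal (/m/, /n/, or /ŋ/) is licensed in coda position; onsets are limited to one consonant).
Each unlicensed consonant becomes the onset of a new syllable: /ð/ → /ða/, /l/ → /la/.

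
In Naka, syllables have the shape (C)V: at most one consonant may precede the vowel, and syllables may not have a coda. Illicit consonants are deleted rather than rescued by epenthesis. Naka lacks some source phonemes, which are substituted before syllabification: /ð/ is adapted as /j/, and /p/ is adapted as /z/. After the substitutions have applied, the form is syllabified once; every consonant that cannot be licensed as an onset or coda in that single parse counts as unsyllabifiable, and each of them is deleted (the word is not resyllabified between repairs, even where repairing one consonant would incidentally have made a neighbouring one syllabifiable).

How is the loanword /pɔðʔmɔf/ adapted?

Substitution: /p/ → /z/, /ð/ → /j/, giving /zɔjʔmɔf/.
The consonants /j/, /ʔ/, /f/ cannot be parsed into a legal (C)V syllable (no codas are permitted; onsets are limited to one consonant).
Deletion applies to /j/, /ʔ/, /f/.

zɔmɔ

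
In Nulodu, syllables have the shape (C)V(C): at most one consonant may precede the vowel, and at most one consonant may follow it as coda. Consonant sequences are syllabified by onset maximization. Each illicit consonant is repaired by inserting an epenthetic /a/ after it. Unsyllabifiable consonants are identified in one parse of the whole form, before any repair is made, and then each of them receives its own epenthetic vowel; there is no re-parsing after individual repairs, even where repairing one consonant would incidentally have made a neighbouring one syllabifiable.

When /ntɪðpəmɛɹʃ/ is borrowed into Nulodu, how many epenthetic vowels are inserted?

The unsyllabifiable consonants are /n/, /ʃ/; each receives one epenthetic vowel.

2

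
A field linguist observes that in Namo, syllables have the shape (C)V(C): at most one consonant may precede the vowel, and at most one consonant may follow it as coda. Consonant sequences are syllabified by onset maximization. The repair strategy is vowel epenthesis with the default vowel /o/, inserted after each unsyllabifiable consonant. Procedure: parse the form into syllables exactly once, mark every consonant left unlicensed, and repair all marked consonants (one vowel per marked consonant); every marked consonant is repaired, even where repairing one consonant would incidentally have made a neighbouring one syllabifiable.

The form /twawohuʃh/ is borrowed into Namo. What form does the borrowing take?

Under (C)V(C), the unsyllabifiable consonants are /t/, /h/ (at most one coda consonant is licensed; onsets are limited to one consonant).
Epenthesis after each stranded consonant: /t/ → /to/, /h/ → /ho/.

towawohuʃho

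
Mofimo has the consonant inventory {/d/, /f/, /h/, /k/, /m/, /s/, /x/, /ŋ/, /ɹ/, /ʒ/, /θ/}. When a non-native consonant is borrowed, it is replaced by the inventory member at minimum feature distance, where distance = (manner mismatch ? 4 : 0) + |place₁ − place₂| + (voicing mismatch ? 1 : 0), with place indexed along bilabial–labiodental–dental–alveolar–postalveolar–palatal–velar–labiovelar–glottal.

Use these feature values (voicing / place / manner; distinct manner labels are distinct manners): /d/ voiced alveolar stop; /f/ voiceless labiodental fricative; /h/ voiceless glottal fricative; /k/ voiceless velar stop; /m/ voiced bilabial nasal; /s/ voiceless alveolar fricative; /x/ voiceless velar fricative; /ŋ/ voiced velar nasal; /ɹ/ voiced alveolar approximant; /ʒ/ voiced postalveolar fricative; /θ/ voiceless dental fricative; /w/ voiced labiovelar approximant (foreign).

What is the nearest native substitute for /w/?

/ɹ/ is closest: same manner (approximant), place distance 4 (labiovelar→alveolar), same voicing; total 4. Next closest is /ŋ/ at distance 5.

ɹ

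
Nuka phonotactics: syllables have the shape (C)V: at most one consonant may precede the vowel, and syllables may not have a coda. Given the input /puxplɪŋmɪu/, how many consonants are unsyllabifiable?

3

Syllabifying with onset maximization leaves /x/, /p/, /ŋ/ stranded (no codas are permitted; onsets are limited to one consonant).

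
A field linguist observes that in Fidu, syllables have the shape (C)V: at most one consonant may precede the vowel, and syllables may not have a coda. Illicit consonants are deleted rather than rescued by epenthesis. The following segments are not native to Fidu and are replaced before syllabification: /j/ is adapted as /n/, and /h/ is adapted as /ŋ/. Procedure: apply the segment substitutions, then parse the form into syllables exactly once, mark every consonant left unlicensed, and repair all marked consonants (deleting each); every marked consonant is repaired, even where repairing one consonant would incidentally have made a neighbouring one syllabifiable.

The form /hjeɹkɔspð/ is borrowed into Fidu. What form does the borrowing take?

Substitution: /h/ → /ŋ/, /j/ → /n/, giving /ŋneɹkɔspð/.
Syllabifying with onset maximization leaves /ŋ/, /ɹ/, /s/, /p/, /ð/ stranded (no codas are permitted; onsets are limited to one consonant).
Deleting the stranded consonants removes /ŋ/, /ɹ/, /s/, /p/, /ð/.

nekɔ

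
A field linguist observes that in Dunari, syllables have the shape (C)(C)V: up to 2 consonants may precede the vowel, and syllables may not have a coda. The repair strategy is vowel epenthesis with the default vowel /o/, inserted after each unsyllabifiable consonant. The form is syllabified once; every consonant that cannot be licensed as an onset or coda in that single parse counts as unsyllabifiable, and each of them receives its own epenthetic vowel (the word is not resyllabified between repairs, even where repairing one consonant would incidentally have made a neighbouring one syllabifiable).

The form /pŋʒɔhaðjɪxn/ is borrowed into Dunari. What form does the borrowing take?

Under (C)(C)V, the unsyllabifiable consonants are /p/, /x/, /n/ (no codas are permitted; onsets may contain at most 2 consonants).
Inserting the epenthetic vowel yields /p/ → /po/, /x/ → /xo/, /n/ → /no/.

poŋʒɔhaðjɪxono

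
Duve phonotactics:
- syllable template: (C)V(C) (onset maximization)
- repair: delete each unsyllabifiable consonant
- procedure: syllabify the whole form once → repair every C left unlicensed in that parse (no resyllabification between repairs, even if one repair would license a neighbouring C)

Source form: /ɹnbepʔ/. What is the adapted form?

bep

The consonants /ɹ/, /n/, /ʔ/ cannot be parsed into a legal (C)V(C) syllable (at most one coda consonant is licensed; onsets are limited to one consonant).
Deleting the stranded consonants removes /ɹ/, /n/, /ʔ/.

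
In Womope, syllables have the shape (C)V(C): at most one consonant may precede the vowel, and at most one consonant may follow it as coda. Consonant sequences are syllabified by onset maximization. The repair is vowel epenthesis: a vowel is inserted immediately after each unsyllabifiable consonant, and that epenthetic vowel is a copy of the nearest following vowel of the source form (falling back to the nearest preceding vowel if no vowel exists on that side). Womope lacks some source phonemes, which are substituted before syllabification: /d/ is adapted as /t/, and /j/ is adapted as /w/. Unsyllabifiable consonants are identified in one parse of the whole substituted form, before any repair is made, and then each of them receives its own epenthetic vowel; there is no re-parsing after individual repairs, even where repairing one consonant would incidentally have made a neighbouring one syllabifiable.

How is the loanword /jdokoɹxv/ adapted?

Substitution: /j/ → /w/, /d/ → /t/, giving /wtokoɹxv/.
Syllabifying with onset maximization leaves /w/, /x/, /v/ stranded (at most one coda consonant is licensed; onsets are limited to one consonant).
Each unlicensed consonant becomes the onset of a new syllable: /w/ → /wo/, /x/ → /xo/, /v/ → /vo/.

wotokoɹxovo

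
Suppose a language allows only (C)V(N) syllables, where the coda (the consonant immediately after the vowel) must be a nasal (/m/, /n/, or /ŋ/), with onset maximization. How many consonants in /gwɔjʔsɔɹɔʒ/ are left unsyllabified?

4

The consonants /g/, /j/, /ʔ/, /ʒ/ cannot be parsed into a legal (C)V(N) syllable (only a nasal (/m/, /n/, or /ŋ/) is licensed in coda position; onsets are limited to one consonant).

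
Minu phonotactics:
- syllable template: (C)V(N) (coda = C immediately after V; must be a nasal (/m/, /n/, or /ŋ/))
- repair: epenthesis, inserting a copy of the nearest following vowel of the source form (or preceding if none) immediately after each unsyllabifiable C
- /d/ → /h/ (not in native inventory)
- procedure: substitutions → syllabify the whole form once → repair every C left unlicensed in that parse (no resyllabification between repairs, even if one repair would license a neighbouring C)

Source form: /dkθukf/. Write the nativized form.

Substitution: /d/ → /h/, giving /hkθukf/.
Under (C)V(N), the unsyllabifiable consonants are /h/, /k/, /k/, /f/ (only a nasal (/m/, /n/, or /ŋ/) is licensed in coda position; onsets are limited to one consonant).
Epenthesis after each stranded consonant: /h/ → /hu/, /k/ → /ku/, /k/ → /ku/, /f/ → /fu/.

hukuθukufu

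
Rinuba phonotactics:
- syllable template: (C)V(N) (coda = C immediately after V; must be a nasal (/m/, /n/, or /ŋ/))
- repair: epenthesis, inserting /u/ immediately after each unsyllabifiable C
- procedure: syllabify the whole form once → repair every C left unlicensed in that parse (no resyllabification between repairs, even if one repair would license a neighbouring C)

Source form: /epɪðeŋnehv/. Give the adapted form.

Syllabifying with onset maximization leaves /h/, /v/ stranded (only a nasal (/m/, /n/, or /ŋ/) is licensed in coda position; onsets are limited to one consonant).
Inserting the epenthetic vowel yields /h/ → /hu/, /v/ → /vu/.

epɪðeŋnehuvu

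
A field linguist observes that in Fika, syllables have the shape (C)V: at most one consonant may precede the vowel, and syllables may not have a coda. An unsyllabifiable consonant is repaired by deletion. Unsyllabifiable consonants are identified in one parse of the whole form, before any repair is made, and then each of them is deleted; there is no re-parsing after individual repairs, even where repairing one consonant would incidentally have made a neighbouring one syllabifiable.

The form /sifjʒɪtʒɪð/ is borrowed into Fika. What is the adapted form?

Under (C)V, the unsyllabifiable consonants are /f/, /j/, /t/, /ð/ (no codas are permitted; onsets are limited to one consonant).
Deleting the stranded consonants removes /f/, /j/, /t/, /ð/.

siʒɪʒɪ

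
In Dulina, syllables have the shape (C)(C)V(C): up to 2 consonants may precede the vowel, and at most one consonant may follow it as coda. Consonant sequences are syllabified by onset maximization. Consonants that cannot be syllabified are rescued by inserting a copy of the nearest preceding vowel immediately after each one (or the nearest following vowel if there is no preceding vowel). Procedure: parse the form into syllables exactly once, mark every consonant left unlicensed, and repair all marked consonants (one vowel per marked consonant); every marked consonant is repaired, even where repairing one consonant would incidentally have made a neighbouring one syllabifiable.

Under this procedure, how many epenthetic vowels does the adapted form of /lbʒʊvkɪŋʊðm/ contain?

2

The unsyllabifiable consonants are /l/, /m/; each receives one epenthetic vowel.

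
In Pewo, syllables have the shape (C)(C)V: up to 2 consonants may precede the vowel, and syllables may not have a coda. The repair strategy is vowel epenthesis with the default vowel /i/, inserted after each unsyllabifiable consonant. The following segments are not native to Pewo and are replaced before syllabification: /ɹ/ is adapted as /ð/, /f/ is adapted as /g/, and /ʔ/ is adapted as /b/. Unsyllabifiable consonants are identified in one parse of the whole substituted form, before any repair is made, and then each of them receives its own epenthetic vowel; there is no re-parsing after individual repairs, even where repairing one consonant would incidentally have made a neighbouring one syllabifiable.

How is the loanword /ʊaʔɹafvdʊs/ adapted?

Substitution: /ʔ/ → /b/, /ɹ/ → /ð/, /f/ → /g/, giving /ʊabðagvdʊs/.
Syllabifying with onset maximization leaves /g/, /s/ stranded (no codas are permitted; onsets may contain at most 2 consonants).
Each unlicensed consonant becomes the onset of a new syllable: /g/ → /gi/, /s/ → /si/.

ʊabðagivdʊsi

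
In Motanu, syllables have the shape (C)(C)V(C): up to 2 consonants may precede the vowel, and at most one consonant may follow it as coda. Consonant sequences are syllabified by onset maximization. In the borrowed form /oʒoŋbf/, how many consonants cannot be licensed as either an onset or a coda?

The consonants /b/, /f/ cannot be parsed into a legal (C)(C)V(C) syllable (at most one coda consonant is licensed; onsets may contain at most 2 consonants).

2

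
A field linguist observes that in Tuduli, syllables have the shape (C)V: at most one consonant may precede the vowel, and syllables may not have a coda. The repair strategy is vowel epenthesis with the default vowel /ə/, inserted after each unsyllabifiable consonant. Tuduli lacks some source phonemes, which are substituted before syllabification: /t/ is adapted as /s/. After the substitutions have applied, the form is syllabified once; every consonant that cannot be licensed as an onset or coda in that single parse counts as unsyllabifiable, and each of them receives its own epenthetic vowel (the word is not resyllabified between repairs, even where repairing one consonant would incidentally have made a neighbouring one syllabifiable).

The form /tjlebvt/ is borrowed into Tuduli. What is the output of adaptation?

Substitution: /t/ → /s/, giving /sjlebvs/.
Under (C)V, the unsyllabifiable consonants are /s/, /j/, /b/, /v/, /s/ (no codas are permitted; onsets are limited to one consonant).
Each unlicensed consonant becomes the onset of a new syllable: /s/ → /sə/, /j/ → /jə/, /b/ → /bə/, /v/ → /və/, /s/ → /sə/.

səjəlebəvəsə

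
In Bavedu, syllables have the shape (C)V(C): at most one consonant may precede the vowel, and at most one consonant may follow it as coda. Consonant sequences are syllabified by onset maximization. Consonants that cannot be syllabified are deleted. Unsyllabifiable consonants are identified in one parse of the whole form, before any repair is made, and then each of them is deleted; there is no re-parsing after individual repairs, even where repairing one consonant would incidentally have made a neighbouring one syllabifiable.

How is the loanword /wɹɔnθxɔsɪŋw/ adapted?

Under (C)V(C), the unsyllabifiable consonants are /w/, /θ/, /w/ (at most one coda consonant is licensed; onsets are limited to one consonant).
Deletion applies to /w/, /θ/, /w/.

ɹɔnxɔsɪŋ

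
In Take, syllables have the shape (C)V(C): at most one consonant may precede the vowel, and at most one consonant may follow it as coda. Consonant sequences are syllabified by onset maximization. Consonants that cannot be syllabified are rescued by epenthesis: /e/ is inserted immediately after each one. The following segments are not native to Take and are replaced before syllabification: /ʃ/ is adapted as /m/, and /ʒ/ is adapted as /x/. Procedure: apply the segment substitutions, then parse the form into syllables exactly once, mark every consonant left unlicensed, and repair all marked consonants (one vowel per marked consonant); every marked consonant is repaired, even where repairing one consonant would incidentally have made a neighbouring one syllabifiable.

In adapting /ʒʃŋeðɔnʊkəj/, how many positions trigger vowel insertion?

After substitution the input is /xmŋeðɔnʊkəj/.
The unsyllabifiable consonants are /x/, /m/; each receives one epenthetic vowel.

2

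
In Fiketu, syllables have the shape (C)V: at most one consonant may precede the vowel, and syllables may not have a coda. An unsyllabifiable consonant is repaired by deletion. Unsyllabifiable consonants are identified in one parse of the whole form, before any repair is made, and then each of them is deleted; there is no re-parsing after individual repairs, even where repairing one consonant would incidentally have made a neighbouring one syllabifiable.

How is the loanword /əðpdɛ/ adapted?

Under (C)V, the unsyllabifiable consonants are /ð/, /p/ (no codas are permitted; onsets are limited to one consonant).
Deletion applies to /ð/, /p/.

ədɛ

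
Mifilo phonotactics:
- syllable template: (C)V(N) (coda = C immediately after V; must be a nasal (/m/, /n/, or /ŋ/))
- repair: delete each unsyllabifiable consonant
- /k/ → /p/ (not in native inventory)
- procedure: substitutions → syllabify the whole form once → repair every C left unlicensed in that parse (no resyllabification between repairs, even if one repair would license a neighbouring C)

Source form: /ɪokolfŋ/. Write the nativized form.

Substitution: /k/ → /p/, giving /ɪopolfŋ/.
Under (C)V(N), the unsyllabifiable consonants are /l/, /f/, /ŋ/ (only a nasal (/m/, /n/, or /ŋ/) is licensed in coda position; onsets are limited to one consonant).
Deletion applies to /l/, /f/, /ŋ/.

ɪopo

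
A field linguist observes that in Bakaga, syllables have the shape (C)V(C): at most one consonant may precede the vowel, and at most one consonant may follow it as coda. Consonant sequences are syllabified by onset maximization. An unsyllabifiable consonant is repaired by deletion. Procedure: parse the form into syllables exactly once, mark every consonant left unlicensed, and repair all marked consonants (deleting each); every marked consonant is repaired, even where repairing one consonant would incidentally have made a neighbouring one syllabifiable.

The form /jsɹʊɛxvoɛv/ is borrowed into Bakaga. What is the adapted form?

The consonants /j/, /s/ cannot be parsed into a legal (C)V(C) syllable (at most one coda consonant is licensed; onsets are limited to one consonant).
Deleting the stranded consonants removes /j/, /s/.

ɹʊɛxvoɛv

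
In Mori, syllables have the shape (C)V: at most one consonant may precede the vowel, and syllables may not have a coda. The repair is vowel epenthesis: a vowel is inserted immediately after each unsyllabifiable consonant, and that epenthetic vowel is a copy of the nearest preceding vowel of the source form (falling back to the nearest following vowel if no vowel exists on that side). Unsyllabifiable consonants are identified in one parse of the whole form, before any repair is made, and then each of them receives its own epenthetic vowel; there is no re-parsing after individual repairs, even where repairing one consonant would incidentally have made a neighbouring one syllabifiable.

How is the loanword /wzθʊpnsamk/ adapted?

The consonants /w/, /z/, /p/, /n/, /m/, /k/ cannot be parsed into a legal (C)V syllable (no codas are permitted; onsets are limited to one consonant).
Inserting the epenthetic vowel yields /w/ → /wʊ/, /z/ → /zʊ/, /p/ → /pʊ/, /n/ → /nʊ/, /m/ → /ma/, /k/ → /ka/.

wʊzʊθʊpʊnʊsamaka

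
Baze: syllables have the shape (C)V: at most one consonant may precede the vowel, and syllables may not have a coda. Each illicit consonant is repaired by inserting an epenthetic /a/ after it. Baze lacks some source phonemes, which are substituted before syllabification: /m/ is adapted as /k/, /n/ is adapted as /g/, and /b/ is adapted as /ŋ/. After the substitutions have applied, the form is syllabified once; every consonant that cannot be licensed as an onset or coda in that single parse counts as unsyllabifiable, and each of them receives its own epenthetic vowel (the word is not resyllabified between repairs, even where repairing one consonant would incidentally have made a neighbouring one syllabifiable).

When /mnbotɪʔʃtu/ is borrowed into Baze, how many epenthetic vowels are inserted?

4

After substitution the input is /kgŋotɪʔʃtu/.
The unsyllabifiable consonants are /k/, /g/, /ʔ/, /ʃ/; each receives one epenthetic vowel.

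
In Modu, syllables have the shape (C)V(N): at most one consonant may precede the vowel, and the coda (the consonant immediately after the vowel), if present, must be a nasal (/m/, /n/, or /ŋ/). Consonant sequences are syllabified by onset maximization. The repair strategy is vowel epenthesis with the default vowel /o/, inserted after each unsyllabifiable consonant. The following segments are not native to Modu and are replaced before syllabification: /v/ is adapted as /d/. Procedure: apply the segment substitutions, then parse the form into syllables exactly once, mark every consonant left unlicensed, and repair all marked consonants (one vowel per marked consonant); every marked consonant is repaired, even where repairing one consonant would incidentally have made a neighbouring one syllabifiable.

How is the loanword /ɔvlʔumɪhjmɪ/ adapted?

ɔdoloʔumɪhojomɪ

Substitution: /v/ → /d/, giving /ɔdlʔumɪhjmɪ/.
Under (C)V(N), the unsyllabifiable consonants are /d/, /l/, /h/, /j/ (only a nasal (/m/, /n/, or /ŋ/) is licensed in coda position; onsets are limited to one consonant).
Each unlicensed consonant becomes the onset of a new syllable: /d/ → /do/, /l/ → /lo/, /h/ → /ho/, /j/ → /jo/.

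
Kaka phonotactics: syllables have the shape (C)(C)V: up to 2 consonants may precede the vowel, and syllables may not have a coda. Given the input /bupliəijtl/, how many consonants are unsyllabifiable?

3

Under (C)(C)V, the unsyllabifiable consonants are /j/, /t/, /l/ (no codas are permitted; onsets may contain at most 2 consonants).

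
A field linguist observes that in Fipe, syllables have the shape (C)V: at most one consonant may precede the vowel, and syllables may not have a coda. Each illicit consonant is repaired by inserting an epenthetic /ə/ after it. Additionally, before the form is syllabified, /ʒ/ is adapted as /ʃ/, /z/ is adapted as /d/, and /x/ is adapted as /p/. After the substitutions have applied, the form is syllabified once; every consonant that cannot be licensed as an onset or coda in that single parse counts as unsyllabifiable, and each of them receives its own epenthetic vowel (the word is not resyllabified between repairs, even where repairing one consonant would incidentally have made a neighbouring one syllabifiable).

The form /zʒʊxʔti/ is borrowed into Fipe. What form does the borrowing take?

dəʃʊpəʔəti

Substitution: /z/ → /d/, /ʒ/ → /ʃ/, /x/ → /p/, giving /dʃʊpʔti/.
The consonants /d/, /p/, /ʔ/ cannot be parsed into a legal (C)V syllable (no codas are permitted; onsets are limited to one consonant).
Inserting the epenthetic vowel yields /d/ → /də/, /p/ → /pə/, /ʔ/ → /ʔə/.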